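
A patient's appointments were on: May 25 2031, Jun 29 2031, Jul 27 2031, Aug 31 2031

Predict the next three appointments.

Every date is a Sunday; gaps 35, 28, 35 days.
Each is the last Sunday of its month (at least one falls on the 29th or later, ruling out '4th Sunday').
September 2031 ends with Sunday Sep 28 2031.
Last Sunday of October 2031: Oct 26 2031.
November 2031 ends with Sunday Nov 30 2031.

Sep 28 2031, Oct 26 2031, Nov 30 2031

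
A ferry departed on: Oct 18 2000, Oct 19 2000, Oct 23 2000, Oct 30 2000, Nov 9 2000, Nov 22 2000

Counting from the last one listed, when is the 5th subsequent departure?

Mar 12 2001

The spacing grows by 3 each time: 1, 4, 7, 10, 13 days.
Next gap: 16 days. Nov 22 2000 + 16 days = Dec 8 2000.
Next gap: 19 days. Dec 8 2000 + 19 days = Dec 27 2000.
Next gap: 22 days. Dec 27 2000 + 22 days = Jan 18 2001.
Next gap: 25 days. Jan 18 2001 + 25 days = Feb 12 2001.
Next gap: 28 days. Feb 12 2001 + 28 days = Mar 12 2001.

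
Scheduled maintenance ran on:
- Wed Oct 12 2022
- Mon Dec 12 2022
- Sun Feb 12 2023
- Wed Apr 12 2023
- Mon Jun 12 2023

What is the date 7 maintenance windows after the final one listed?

Mon Aug 12 2024

The day-of-month is always 12 (61, 62, 59, 61 days between events).
So this recurs on the 12th of every 2 months.
Next: August 2023 → Sat Aug 12 2023.
October 2023: Thu Oct 12 2023.
Next: December 2023 → Tue Dec 12 2023.
Next: February 2024 → Mon Feb 12 2024.
Next: April 2024 → Fri Apr 12 2024.
June 2024: Wed Jun 12 2024.
August 2024: Mon Aug 12 2024.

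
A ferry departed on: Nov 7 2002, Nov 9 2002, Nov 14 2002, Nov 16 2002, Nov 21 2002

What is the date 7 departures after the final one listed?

Every event lands on a Thursday or Saturday (gaps cycle 2, 5, 2, 5).
So the schedule is: every Thursday and Saturday.
The following Saturday is Nov 23 2002.
The following Thursday is Nov 28 2002.
Next Saturday: Nov 30 2002.
Next Thursday: Dec 5 2002.
The following Saturday is Dec 7 2002.
Next Thursday: Dec 12 2002.
Next Saturday: Dec 14 2002.

Dec 14 2002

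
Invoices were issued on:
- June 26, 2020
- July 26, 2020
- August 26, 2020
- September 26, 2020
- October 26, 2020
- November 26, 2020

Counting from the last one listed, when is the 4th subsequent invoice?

Gaps: 30, 31, 31, 30, 31 days — not constant. Every event is on the 26th of the month.
Pattern: the 26th of each month.
Next: December 2020 → December 26, 2020.
Next: January 2021 → January 26, 2021.
February 2021: February 26, 2021.
Next: March 2021 → March 26, 2021.

March 26, 2021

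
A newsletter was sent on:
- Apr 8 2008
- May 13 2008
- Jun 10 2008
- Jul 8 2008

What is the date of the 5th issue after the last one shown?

Dec 9 2008

These are Tuesdays at 28- or 35-day spacing (35, 28, 28).
The pattern: 2nd Tuesday of the month.
2nd Tuesday of August 2008: Aug 12 2008.
September 2008 — 2nd Tuesday is Sep 9 2008.
2nd Tuesday of October 2008: Oct 14 2008.
November 2008 — 2nd Tuesday is Nov 11 2008.
December 2008 — 2nd Tuesday is Dec 9 2008.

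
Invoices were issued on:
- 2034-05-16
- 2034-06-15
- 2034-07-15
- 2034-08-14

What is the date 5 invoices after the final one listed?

2035-01-11

Gaps between consecutive events: 30, 30, 30 days — a constant 30-day interval.
2034-08-14 + 30 days = 2034-09-13.
2034-09-13 + 30 days = 2034-10-13.
2034-10-13 + 30 days = 2034-11-12.
2034-11-12 + 30 days = 2034-12-12.
2034-12-12 + 30 days = 2035-01-11.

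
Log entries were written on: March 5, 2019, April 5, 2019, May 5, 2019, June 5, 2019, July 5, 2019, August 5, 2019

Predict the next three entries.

September 5, 2019; October 5, 2019; November 5, 2019

The day-of-month is always 5 (31, 30, 31, 30, 31 days between events).
So this recurs on the 5th of each month.
September 2019: September 5, 2019.
October 2019: October 5, 2019.
Next: November 2019 → November 5, 2019.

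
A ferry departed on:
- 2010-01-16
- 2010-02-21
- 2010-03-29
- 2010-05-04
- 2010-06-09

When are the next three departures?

Gaps between consecutive events: 36, 36, 36, 36 days — a constant 36-day interval.
2010-06-09 + 36 days = 2010-07-15.
2010-07-15 + 36 days = 2010-08-20.
2010-08-20 + 36 days = 2010-09-25.

2010-07-15, 2010-08-20, 2010-09-25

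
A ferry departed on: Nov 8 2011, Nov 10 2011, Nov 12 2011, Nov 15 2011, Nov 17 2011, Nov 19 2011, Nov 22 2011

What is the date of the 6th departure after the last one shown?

Gaps: 2, 2, 3, 2, 2, 3 days — not constant, but cyclic with period 3.
The events fall on every Tuesday, Thursday and Saturday.
Next Thursday: Nov 24 2011.
The following Saturday is Nov 26 2011.
Next Tuesday: Nov 29 2011.
The following Thursday is Dec 1 2011.
The following Saturday is Dec 3 2011.
The following Tuesday is Dec 6 2011.

Dec 6 2011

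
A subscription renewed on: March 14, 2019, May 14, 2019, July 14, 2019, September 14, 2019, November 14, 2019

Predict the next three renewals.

Gaps: 61, 61, 62, 61 days — not constant. Every event is on the 14th of the month.
Pattern: the 14th of every 2 months.
Next: January 2020 → January 14, 2020.
Next: March 2020 → March 14, 2020.
May 2020: May 14, 2020.

January 14, 2020; March 14, 2020; May 14, 2020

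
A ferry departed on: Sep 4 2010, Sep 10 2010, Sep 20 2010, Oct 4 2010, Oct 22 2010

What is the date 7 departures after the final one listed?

Jun 17 2011

Gaps: 6, 10, 14, 18 days — each gap is 4 larger than the previous one.
Next gap: 22 days. Oct 22 2010 + 22 days = Nov 13 2010.
Next gap: 26 days. Nov 13 2010 + 26 days = Dec 9 2010.
Next gap: 30 days. Dec 9 2010 + 30 days = Jan 8 2011.
Next gap: 34 days. Jan 8 2011 + 34 days = Feb 11 2011.
Next gap: 38 days. Feb 11 2011 + 38 days = Mar 21 2011.
Next gap: 42 days. Mar 21 2011 + 42 days = May 2 2011.
Next gap: 46 days. May 2 2011 + 46 days = Jun 17 2011.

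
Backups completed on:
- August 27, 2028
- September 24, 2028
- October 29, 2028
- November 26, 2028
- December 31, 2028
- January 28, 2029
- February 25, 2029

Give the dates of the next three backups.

These are Sundays with 28, 35, 28, 35, 28, 28-day gaps.
Each is the final Sunday of its month — October 29, 2028 is past the 28th, so '4th Sunday' doesn't fit.
March 2029 ends with Sunday March 25, 2029.
April 2029 ends with Sunday April 29, 2029.
Last Sunday of May 2029: May 27, 2029.

March 25, 2029; April 29, 2029; May 27, 2029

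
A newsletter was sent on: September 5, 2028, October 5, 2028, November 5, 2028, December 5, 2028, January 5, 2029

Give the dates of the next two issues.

Gaps: 30, 31, 30, 31 days — not constant. Every event is on the 5th of the month.
Pattern: the 5th of each month.
February 2029: February 5, 2029.
March 2029: March 5, 2029.

February 5, 2029; March 5, 2029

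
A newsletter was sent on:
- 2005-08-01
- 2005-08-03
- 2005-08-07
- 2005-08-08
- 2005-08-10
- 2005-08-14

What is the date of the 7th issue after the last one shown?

2005-08-29

The gap pattern 2, 4, 1, 2, 4 repeats every 3 events.
These are the Mondays, Wednesdays and Sundays of each week.
The following Monday is 2005-08-15.
Next Wednesday: 2005-08-17.
The following Sunday is 2005-08-21.
The following Monday is 2005-08-22.
The following Wednesday is 2005-08-24.
The following Sunday is 2005-08-28.
Next Monday: 2005-08-29.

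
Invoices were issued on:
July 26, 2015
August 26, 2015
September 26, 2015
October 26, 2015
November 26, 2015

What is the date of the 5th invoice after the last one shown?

Each date is the 26th; the gaps (31, 31, 30, 31) track the month lengths.
The rule is the 26th of each month.
December 2015: December 26, 2015.
January 2016: January 26, 2016.
Next: February 2016 → February 26, 2016.
March 2016: March 26, 2016.
April 2016: April 26, 2016.

April 26, 2016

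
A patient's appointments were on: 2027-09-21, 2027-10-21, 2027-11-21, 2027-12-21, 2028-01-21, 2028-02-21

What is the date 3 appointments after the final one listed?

2028-05-21

Gaps: 30, 31, 30, 31, 31 days — not constant. Every event is on the 21st of the month.
Pattern: the 21st of each month.
March 2028: 2028-03-21.
April 2028: 2028-04-21.
May 2028: 2028-05-21.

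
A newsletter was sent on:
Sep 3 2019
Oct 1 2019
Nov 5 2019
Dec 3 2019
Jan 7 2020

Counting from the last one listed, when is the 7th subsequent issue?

Aug 4 2020

All dates are Tuesdays, 28, 35, 28, 35 days apart.
Specifically, the 1st Tuesday of each month.
1st Tuesday of February 2020: Feb 4 2020.
March 2020 — 1st Tuesday is Mar 3 2020.
April 2020 — 1st Tuesday is Apr 7 2020.
1st Tuesday of May 2020: May 5 2020.
June 2020 — 1st Tuesday is Jun 2 2020.
1st Tuesday of July 2020: Jul 7 2020.
August 2020 — 1st Tuesday is Aug 4 2020.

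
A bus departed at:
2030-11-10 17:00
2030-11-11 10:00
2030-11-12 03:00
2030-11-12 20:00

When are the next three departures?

Spacing: 17, 17, 17 h — constant 17 h.
2030-11-12 20:00 + 17 h = 2030-11-13 13:00.
2030-11-13 13:00 + 17 h = 2030-11-14 06:00.
2030-11-14 06:00 + 17 h = 2030-11-14 23:00.

2030-11-13 13:00, 2030-11-14 06:00, 2030-11-14 23:00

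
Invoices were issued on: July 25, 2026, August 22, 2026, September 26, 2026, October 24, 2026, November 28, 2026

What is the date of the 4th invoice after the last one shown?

March 27, 2027

All dates are Saturdays, 28, 35, 28, 35 days apart.
Specifically, the 4th Saturday of each month.
December 2026 — 4th Saturday is December 26, 2026.
January 2027 — 4th Saturday is January 23, 2027.
4th Saturday of February 2027: February 27, 2027.
March 2027 — 4th Saturday is March 27, 2027.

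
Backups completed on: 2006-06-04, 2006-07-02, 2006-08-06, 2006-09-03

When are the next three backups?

2006-10-01, 2006-11-05, 2006-12-03

All dates are Sundays, 28, 35, 28 days apart.
Specifically, the 1st Sunday of each month.
October 2006 — 1st Sunday is 2006-10-01.
1st Sunday of November 2006: 2006-11-05.
December 2006 — 1st Sunday is 2006-12-03.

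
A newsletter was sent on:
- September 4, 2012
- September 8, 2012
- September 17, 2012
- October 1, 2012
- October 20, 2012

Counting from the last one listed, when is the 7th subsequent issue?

Gaps: 4, 9, 14, 19 days — each gap is 5 larger than the previous one.
Next gap: 24 days. October 20, 2012 + 24 days = November 13, 2012.
Next gap: 29 days. November 13, 2012 + 29 days = December 12, 2012.
Next gap: 34 days. December 12, 2012 + 34 days = January 15, 2013.
Next gap: 39 days. January 15, 2013 + 39 days = February 23, 2013.
Next gap: 44 days. February 23, 2013 + 44 days = April 8, 2013.
Next gap: 49 days. April 8, 2013 + 49 days = May 27, 2013.
Next gap: 54 days. May 27, 2013 + 54 days = July 20, 2013.

July 20, 2013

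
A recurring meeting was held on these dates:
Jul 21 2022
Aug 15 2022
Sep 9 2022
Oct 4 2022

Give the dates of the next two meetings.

Every event comes 25 days after the last (25, 25, 25).
Oct 4 2022 + 25 days = Oct 29 2022.
Oct 29 2022 + 25 days = Nov 23 2022.

Oct 29 2022, Nov 23 2022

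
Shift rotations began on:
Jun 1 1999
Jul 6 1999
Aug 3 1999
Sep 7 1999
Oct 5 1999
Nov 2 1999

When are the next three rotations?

Dec 7 1999, Jan 4 2000, Feb 1 2000

Gaps: 35, 28, 35, 28, 28 days — a mix of 28 and 35. Every date is a Tuesday.
Each is the 1st Tuesday of its month.
December 1999 — 1st Tuesday is Dec 7 1999.
1st Tuesday of January 2000: Jan 4 2000.
February 2000 — 1st Tuesday is Feb 1 2000.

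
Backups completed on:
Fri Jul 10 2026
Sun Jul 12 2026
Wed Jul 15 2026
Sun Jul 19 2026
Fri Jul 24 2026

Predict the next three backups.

The spacing grows by 1 each time: 2, 3, 4, 5 days.
Next gap: 6 days. Fri Jul 24 2026 + 6 days = Thu Jul 30 2026.
Next gap: 7 days. Thu Jul 30 2026 + 7 days = Thu Aug 6 2026.
Next gap: 8 days. Thu Aug 6 2026 + 8 days = Fri Aug 14 2026.

Thu Jul 30 2026, Thu Aug 6 2026, Fri Aug 14 2026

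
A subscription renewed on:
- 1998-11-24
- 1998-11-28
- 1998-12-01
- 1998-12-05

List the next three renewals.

1998-12-08, 1998-12-12, 1998-12-15

Gaps: 4, 3, 4 days — not constant, but cyclic with period 2.
The events fall on every Tuesday and Saturday.
The following Tuesday is 1998-12-08.
The following Saturday is 1998-12-12.
The following Tuesday is 1998-12-15.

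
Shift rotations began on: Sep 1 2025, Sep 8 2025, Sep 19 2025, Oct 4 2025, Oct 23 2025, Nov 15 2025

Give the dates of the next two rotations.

The spacing grows by 4 each time: 7, 11, 15, 19, 23 days.
Next gap: 27 days. Nov 15 2025 + 27 days = Dec 12 2025.
Next gap: 31 days. Dec 12 2025 + 31 days = Jan 12 2026.

Dec 12 2025, Jan 12 2026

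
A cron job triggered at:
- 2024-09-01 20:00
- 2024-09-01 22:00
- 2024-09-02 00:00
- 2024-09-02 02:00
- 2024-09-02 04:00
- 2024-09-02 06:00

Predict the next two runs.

2024-09-02 08:00, 2024-09-02 10:00

The interval is a steady 2 hours (2, 2, 2, 2, 2).
2024-09-02 06:00 + 2 h = 2024-09-02 08:00.
2024-09-02 08:00 + 2 h = 2024-09-02 10:00.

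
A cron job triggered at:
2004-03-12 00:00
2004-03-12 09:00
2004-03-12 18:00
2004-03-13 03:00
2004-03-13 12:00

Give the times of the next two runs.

2004-03-13 21:00, 2004-03-14 06:00

Spacing: 9, 9, 9, 9 h — constant 9 h.
2004-03-13 12:00 + 9 h = 2004-03-13 21:00.
2004-03-13 21:00 + 9 h = 2004-03-14 06:00.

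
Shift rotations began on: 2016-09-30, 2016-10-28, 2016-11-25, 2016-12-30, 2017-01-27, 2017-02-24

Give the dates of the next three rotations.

Every date is a Friday; gaps 28, 28, 35, 28, 28 days.
Each is the last Friday of its month (at least one falls on the 29th or later, ruling out '4th Friday').
March 2017 ends with Friday 2017-03-31.
April 2017 ends with Friday 2017-04-28.
May 2017 ends with Friday 2017-05-26.

2017-03-31, 2017-04-28, 2017-05-26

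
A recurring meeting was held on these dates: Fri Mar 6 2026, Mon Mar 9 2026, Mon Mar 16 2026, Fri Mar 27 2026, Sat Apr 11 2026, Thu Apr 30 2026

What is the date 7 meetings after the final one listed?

Thu Dec 31 2026

Intervals are 3, 7, 11, 15, 19 days — an arithmetic progression with common difference 4.
Next gap: 23 days. Thu Apr 30 2026 + 23 days = Sat May 23 2026.
Next gap: 27 days. Sat May 23 2026 + 27 days = Fri Jun 19 2026.
Next gap: 31 days. Fri Jun 19 2026 + 31 days = Mon Jul 20 2026.
Next gap: 35 days. Mon Jul 20 2026 + 35 days = Mon Aug 24 2026.
Next gap: 39 days. Mon Aug 24 2026 + 39 days = Fri Oct 2 2026.
Next gap: 43 days. Fri Oct 2 2026 + 43 days = Sat Nov 14 2026.
Next gap: 47 days. Sat Nov 14 2026 + 47 days = Thu Dec 31 2026.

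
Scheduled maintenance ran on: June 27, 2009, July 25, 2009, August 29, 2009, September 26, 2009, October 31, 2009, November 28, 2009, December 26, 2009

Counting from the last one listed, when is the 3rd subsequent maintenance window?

March 27, 2010

Every date is a Saturday; gaps 28, 35, 28, 35, 28, 28 days.
Each is the last Saturday of its month (at least one falls on the 29th or later, ruling out '4th Saturday').
Last Saturday of January 2010: January 30, 2010.
February 2010 ends with Saturday February 27, 2010.
Last Saturday of March 2010: March 27, 2010.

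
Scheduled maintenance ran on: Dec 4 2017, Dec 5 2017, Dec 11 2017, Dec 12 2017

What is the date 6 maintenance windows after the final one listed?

The gap pattern 1, 6, 1 repeats every 2 events.
These are the Mondays and Tuesdays of each week.
The following Monday is Dec 18 2017.
The following Tuesday is Dec 19 2017.
Next Monday: Dec 25 2017.
The following Tuesday is Dec 26 2017.
Next Monday: Jan 1 2018.
The following Tuesday is Jan 2 2018.

Jan 2 2018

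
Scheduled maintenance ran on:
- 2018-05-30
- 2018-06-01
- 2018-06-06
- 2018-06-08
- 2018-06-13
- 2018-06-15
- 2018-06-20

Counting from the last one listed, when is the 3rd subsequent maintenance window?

Every event lands on a Wednesday or Friday (gaps cycle 2, 5, 2, 5, 2, 5).
So the schedule is: every Wednesday and Friday.
Next Friday: 2018-06-22.
The following Wednesday is 2018-06-27.
Next Friday: 2018-06-29.

2018-06-29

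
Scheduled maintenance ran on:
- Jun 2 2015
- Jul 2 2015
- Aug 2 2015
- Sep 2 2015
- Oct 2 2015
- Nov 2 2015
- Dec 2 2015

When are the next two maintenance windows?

Jan 2 2016, Feb 2 2016

The day-of-month is always 2 (30, 31, 31, 30, 31, 30 days between events).
So this recurs on the 2nd of each month.
January 2016: Jan 2 2016.
February 2016: Feb 2 2016.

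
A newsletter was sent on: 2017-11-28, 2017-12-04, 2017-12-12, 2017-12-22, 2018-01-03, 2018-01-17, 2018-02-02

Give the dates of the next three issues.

2018-02-20, 2018-03-12, 2018-04-03

The spacing grows by 2 each time: 6, 8, 10, 12, 14, 16 days.
Next gap: 18 days. 2018-02-02 + 18 days = 2018-02-20.
Next gap: 20 days. 2018-02-20 + 20 days = 2018-03-12.
Next gap: 22 days. 2018-03-12 + 22 days = 2018-04-03.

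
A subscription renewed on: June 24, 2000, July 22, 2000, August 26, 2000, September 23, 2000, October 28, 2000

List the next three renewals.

November 25, 2000; December 23, 2000; January 27, 2001

These are Saturdays at 28- or 35-day spacing (28, 35, 28, 35).
The pattern: 4th Saturday of the month.
4th Saturday of November 2000: November 25, 2000.
December 2000 — 4th Saturday is December 23, 2000.
4th Saturday of January 2001: January 27, 2001.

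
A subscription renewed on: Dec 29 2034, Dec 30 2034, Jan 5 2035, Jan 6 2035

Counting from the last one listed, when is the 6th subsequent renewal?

The gap pattern 1, 6, 1 repeats every 2 events.
These are the Fridays and Saturdays of each week.
Next Friday: Jan 12 2035.
The following Saturday is Jan 13 2035.
The following Friday is Jan 19 2035.
The following Saturday is Jan 20 2035.
The following Friday is Jan 26 2035.
The following Saturday is Jan 27 2035.

Jan 27 2035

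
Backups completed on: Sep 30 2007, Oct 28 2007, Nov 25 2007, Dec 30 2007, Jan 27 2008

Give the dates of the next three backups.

Feb 24 2008, Mar 30 2008, Apr 27 2008

Every date is a Sunday; gaps 28, 28, 35, 28 days.
Each is the last Sunday of its month (at least one falls on the 29th or later, ruling out '4th Sunday').
February 2008 ends with Sunday Feb 24 2008.
March 2008 ends with Sunday Mar 30 2008.
April 2008 ends with Sunday Apr 27 2008.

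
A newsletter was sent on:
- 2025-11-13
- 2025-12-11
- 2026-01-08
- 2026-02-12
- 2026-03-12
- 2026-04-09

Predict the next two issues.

2026-05-14, 2026-06-11

All dates are Thursdays, 28, 28, 35, 28, 28 days apart.
Specifically, the 2nd Thursday of each month.
2nd Thursday of May 2026: 2026-05-14.
June 2026 — 2nd Thursday is 2026-06-11.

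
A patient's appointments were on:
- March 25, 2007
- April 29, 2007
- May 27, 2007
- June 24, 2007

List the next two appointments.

July 29, 2007; August 26, 2007

All Sundays; the gaps (35, 28, 28) vary with month length.
This is the last Sunday of each month.
Last Sunday of July 2007: July 29, 2007.
August 2007 ends with Sunday August 26, 2007.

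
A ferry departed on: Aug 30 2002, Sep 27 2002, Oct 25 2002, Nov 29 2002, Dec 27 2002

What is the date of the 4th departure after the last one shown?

All Fridays; the gaps (28, 28, 35, 28) vary with month length.
This is the last Friday of each month.
January 2003 ends with Friday Jan 31 2003.
Last Friday of February 2003: Feb 28 2003.
March 2003 ends with Friday Mar 28 2003.
April 2003 ends with Friday Apr 25 2003.

Apr 25 2003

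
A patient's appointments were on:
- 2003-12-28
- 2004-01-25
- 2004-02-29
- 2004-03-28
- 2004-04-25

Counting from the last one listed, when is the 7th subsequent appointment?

2004-11-28

All Sundays; the gaps (28, 35, 28, 28) vary with month length.
This is the last Sunday of each month.
May 2004 ends with Sunday 2004-05-30.
June 2004 ends with Sunday 2004-06-27.
July 2004 ends with Sunday 2004-07-25.
August 2004 ends with Sunday 2004-08-29.
Last Sunday of September 2004: 2004-09-26.
Last Sunday of October 2004: 2004-10-31.
November 2004 ends with Sunday 2004-11-28.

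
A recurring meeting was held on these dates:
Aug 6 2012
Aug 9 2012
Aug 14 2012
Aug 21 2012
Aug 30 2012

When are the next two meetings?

The spacing grows by 2 each time: 3, 5, 7, 9 days.
Next gap: 11 days. Aug 30 2012 + 11 days = Sep 10 2012.
Next gap: 13 days. Sep 10 2012 + 13 days = Sep 23 2012.

Sep 10 2012, Sep 23 2012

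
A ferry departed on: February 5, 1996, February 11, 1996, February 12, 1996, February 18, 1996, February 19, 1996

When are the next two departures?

The gap pattern 6, 1, 6, 1 repeats every 2 events.
These are the Mondays and Sundays of each week.
The following Sunday is February 25, 1996.
The following Monday is February 26, 1996.

February 25, 1996; February 26, 1996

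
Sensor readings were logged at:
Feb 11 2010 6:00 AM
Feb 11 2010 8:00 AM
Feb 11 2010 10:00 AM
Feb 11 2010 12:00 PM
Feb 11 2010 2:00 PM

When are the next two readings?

The interval is a steady 2 hours (2, 2, 2, 2).
Feb 11 2010 2:00 PM + 2 h = Feb 11 2010 4:00 PM.
Feb 11 2010 4:00 PM + 2 h = Feb 11 2010 6:00 PM.

Feb 11 2010 4:00 PM, Feb 11 2010 6:00 PM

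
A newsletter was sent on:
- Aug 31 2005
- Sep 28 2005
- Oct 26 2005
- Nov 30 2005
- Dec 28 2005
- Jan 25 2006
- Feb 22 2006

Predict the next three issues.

Mar 29 2006, Apr 26 2006, May 31 2006

These are Wednesdays with 28, 28, 35, 28, 28, 28-day gaps.
Each is the final Wednesday of its month — Aug 31 2005 is past the 28th, so '4th Wednesday' doesn't fit.
Last Wednesday of March 2006: Mar 29 2006.
April 2006 ends with Wednesday Apr 26 2006.
May 2006 ends with Wednesday May 31 2006.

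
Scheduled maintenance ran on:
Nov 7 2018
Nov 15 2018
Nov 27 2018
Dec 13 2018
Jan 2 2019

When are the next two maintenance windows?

Intervals are 8, 12, 16, 20 days — an arithmetic progression with common difference 4.
Next gap: 24 days. Jan 2 2019 + 24 days = Jan 26 2019.
Next gap: 28 days. Jan 26 2019 + 28 days = Feb 23 2019.

Jan 26 2019, Feb 23 2019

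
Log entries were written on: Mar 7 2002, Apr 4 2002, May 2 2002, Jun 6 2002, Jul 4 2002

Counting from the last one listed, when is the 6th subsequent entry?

Jan 2 2003

All dates are Thursdays, 28, 28, 35, 28 days apart.
Specifically, the 1st Thursday of each month.
1st Thursday of August 2002: Aug 1 2002.
1st Thursday of September 2002: Sep 5 2002.
1st Thursday of October 2002: Oct 3 2002.
November 2002 — 1st Thursday is Nov 7 2002.
December 2002 — 1st Thursday is Dec 5 2002.
January 2003 — 1st Thursday is Jan 2 2003.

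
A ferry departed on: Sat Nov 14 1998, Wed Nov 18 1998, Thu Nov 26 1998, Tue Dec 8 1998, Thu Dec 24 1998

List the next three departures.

The spacing grows by 4 each time: 4, 8, 12, 16 days.
Next gap: 20 days. Thu Dec 24 1998 + 20 days = Wed Jan 13 1999.
Next gap: 24 days. Wed Jan 13 1999 + 24 days = Sat Feb 6 1999.
Next gap: 28 days. Sat Feb 6 1999 + 28 days = Sat Mar 6 1999.

Wed Jan 13 1999, Sat Feb 6 1999, Sat Mar 6 1999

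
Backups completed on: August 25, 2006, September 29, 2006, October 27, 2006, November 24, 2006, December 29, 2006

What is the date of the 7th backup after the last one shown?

July 27, 2007

Every date is a Friday; gaps 35, 28, 28, 35 days.
Each is the last Friday of its month (at least one falls on the 29th or later, ruling out '4th Friday').
Last Friday of January 2007: January 26, 2007.
February 2007 ends with Friday February 23, 2007.
Last Friday of March 2007: March 30, 2007.
April 2007 ends with Friday April 27, 2007.
May 2007 ends with Friday May 25, 2007.
Last Friday of June 2007: June 29, 2007.
July 2007 ends with Friday July 27, 2007.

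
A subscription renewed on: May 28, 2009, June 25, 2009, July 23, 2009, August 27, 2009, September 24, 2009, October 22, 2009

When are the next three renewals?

All dates are Thursdays, 28, 28, 35, 28, 28 days apart.
Specifically, the 4th Thursday of each month.
November 2009 — 4th Thursday is November 26, 2009.
4th Thursday of December 2009: December 24, 2009.
4th Thursday of January 2010: January 28, 2010.

November 26, 2009; December 24, 2009; January 28, 2010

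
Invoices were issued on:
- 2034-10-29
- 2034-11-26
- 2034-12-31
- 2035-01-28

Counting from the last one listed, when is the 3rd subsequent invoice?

2035-04-29

Every date is a Sunday; gaps 28, 35, 28 days.
Each is the last Sunday of its month (at least one falls on the 29th or later, ruling out '4th Sunday').
February 2035 ends with Sunday 2035-02-25.
March 2035 ends with Sunday 2035-03-25.
Last Sunday of April 2035: 2035-04-29.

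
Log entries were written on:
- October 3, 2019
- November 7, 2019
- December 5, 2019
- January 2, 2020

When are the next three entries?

All dates are Thursdays, 35, 28, 28 days apart.
Specifically, the 1st Thursday of each month.
1st Thursday of February 2020: February 6, 2020.
1st Thursday of March 2020: March 5, 2020.
April 2020 — 1st Thursday is April 2, 2020.

February 6, 2020; March 5, 2020; April 2, 2020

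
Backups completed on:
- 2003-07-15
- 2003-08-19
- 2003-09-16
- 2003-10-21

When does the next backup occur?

2003-11-18

All dates are Tuesdays, 35, 28, 35 days apart.
Specifically, the 3rd Tuesday of each month.
November 2003 — 3rd Tuesday is 2003-11-18.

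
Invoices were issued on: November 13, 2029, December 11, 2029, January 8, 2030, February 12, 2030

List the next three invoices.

These are Tuesdays at 28- or 35-day spacing (28, 28, 35).
The pattern: 2nd Tuesday of the month.
March 2030 — 2nd Tuesday is March 12, 2030.
2nd Tuesday of April 2030: April 9, 2030.
2nd Tuesday of May 2030: May 14, 2030.

March 12, 2030; April 9, 2030; May 14, 2030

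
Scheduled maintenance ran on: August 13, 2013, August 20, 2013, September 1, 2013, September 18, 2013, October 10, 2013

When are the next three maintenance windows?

Intervals are 7, 12, 17, 22 days — an arithmetic progression with common difference 5.
Next gap: 27 days. October 10, 2013 + 27 days = November 6, 2013.
Next gap: 32 days. November 6, 2013 + 32 days = December 8, 2013.
Next gap: 37 days. December 8, 2013 + 37 days = January 14, 2014.

November 6, 2013; December 8, 2013; January 14, 2014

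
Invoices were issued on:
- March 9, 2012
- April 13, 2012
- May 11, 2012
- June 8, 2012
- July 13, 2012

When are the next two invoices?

August 10, 2012; September 14, 2012

All dates are Fridays, 35, 28, 28, 35 days apart.
Specifically, the 2nd Friday of each month.
2nd Friday of August 2012: August 10, 2012.
September 2012 — 2nd Friday is September 14, 2012.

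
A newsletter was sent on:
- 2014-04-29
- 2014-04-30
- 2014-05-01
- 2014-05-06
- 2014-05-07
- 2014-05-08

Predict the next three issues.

2014-05-13, 2014-05-14, 2014-05-15

The gap pattern 1, 1, 5, 1, 1 repeats every 3 events.
These are the Tuesdays, Wednesdays and Thursdays of each week.
The following Tuesday is 2014-05-13.
The following Wednesday is 2014-05-14.
Next Thursday: 2014-05-15.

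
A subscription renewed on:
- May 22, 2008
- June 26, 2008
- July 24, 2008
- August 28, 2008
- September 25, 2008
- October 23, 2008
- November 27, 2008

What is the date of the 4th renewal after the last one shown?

March 26, 2009

These are Thursdays at 28- or 35-day spacing (35, 28, 35, 28, 28, 35).
The pattern: 4th Thursday of the month.
4th Thursday of December 2008: December 25, 2008.
January 2009 — 4th Thursday is January 22, 2009.
4th Thursday of February 2009: February 26, 2009.
March 2009 — 4th Thursday is March 26, 2009.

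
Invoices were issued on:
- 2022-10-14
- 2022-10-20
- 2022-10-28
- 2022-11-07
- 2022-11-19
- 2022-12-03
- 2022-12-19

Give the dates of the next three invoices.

Gaps: 6, 8, 10, 12, 14, 16 days — each gap is 2 larger than the previous one.
Next gap: 18 days. 2022-12-19 + 18 days = 2023-01-06.
Next gap: 20 days. 2023-01-06 + 20 days = 2023-01-26.
Next gap: 22 days. 2023-01-26 + 22 days = 2023-02-17.

2023-01-06, 2023-01-26, 2023-02-17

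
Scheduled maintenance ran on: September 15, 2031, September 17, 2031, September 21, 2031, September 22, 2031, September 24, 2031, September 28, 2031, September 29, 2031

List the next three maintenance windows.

Every event lands on a Monday or Wednesday or Sunday (gaps cycle 2, 4, 1, 2, 4, 1).
So the schedule is: every Monday, Wednesday and Sunday.
Next Wednesday: October 1, 2031.
Next Sunday: October 5, 2031.
Next Monday: October 6, 2031.

October 1, 2031; October 5, 2031; October 6, 2031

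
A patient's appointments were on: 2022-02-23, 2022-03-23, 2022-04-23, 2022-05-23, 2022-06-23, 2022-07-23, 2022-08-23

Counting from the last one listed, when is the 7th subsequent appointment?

2023-03-23

The day-of-month is always 23 (28, 31, 30, 31, 30, 31 days between events).
So this recurs on the 23rd of each month.
September 2022: 2022-09-23.
October 2022: 2022-10-23.
Next: November 2022 → 2022-11-23.
December 2022: 2022-12-23.
Next: January 2023 → 2023-01-23.
February 2023: 2023-02-23.
March 2023: 2023-03-23.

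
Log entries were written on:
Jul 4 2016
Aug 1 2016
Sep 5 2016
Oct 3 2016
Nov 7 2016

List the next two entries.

Dec 5 2016, Jan 2 2017

Gaps: 28, 35, 28, 35 days — a mix of 28 and 35. Every date is a Monday.
Each is the 1st Monday of its month.
1st Monday of December 2016: Dec 5 2016.
1st Monday of January 2017: Jan 2 2017.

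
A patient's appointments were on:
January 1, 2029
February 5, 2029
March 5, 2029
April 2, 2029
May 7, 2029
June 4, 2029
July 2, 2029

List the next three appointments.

All dates are Mondays, 35, 28, 28, 35, 28, 28 days apart.
Specifically, the 1st Monday of each month.
August 2029 — 1st Monday is August 6, 2029.
1st Monday of September 2029: September 3, 2029.
1st Monday of October 2029: October 1, 2029.

August 6, 2029; September 3, 2029; October 1, 2029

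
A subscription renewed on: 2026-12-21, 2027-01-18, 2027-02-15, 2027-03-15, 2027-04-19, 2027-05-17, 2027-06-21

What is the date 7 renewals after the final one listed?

These are Mondays at 28- or 35-day spacing (28, 28, 28, 35, 28, 35).
The pattern: 3rd Monday of the month.
3rd Monday of July 2027: 2027-07-19.
3rd Monday of August 2027: 2027-08-16.
September 2027 — 3rd Monday is 2027-09-20.
3rd Monday of October 2027: 2027-10-18.
November 2027 — 3rd Monday is 2027-11-15.
3rd Monday of December 2027: 2027-12-20.
3rd Monday of January 2028: 2028-01-17.

2028-01-17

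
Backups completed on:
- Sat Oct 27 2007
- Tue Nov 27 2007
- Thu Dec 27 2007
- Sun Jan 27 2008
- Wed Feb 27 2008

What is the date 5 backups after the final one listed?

Sun Jul 27 2008

Gaps: 31, 30, 31, 31 days — not constant. Every event is on the 27th of the month.
Pattern: the 27th of each month.
March 2008: Thu Mar 27 2008.
Next: April 2008 → Sun Apr 27 2008.
May 2008: Tue May 27 2008.
June 2008: Fri Jun 27 2008.
July 2008: Sun Jul 27 2008.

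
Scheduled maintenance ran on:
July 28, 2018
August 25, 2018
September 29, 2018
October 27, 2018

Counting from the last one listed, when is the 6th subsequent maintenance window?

April 27, 2019

These are Saturdays with 28, 35, 28-day gaps.
Each is the final Saturday of its month — September 29, 2018 is past the 28th, so '4th Saturday' doesn't fit.
November 2018 ends with Saturday November 24, 2018.
Last Saturday of December 2018: December 29, 2018.
Last Saturday of January 2019: January 26, 2019.
Last Saturday of February 2019: February 23, 2019.
Last Saturday of March 2019: March 30, 2019.
April 2019 ends with Saturday April 27, 2019.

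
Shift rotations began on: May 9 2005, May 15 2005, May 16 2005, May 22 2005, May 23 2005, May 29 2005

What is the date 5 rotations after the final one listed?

Jun 13 2005

Gaps: 6, 1, 6, 1, 6 days — not constant, but cyclic with period 2.
The events fall on every Monday and Sunday.
Next Monday: May 30 2005.
Next Sunday: Jun 5 2005.
Next Monday: Jun 6 2005.
Next Sunday: Jun 12 2005.
Next Monday: Jun 13 2005.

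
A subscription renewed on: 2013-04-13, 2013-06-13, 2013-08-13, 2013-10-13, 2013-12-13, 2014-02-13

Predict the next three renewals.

The day-of-month is always 13 (61, 61, 61, 61, 62 days between events).
So this recurs on the 13th of every 2 months.
April 2014: 2014-04-13.
Next: June 2014 → 2014-06-13.
August 2014: 2014-08-13.

2014-04-13, 2014-06-13, 2014-08-13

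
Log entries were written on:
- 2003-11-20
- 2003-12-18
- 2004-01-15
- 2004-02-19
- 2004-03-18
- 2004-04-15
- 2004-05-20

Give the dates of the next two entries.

2004-06-17, 2004-07-15

All dates are Thursdays, 28, 28, 35, 28, 28, 35 days apart.
Specifically, the 3rd Thursday of each month.
3rd Thursday of June 2004: 2004-06-17.
3rd Thursday of July 2004: 2004-07-15.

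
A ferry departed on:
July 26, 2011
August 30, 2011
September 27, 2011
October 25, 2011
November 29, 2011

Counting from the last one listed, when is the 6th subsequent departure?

Every date is a Tuesday; gaps 35, 28, 28, 35 days.
Each is the last Tuesday of its month (at least one falls on the 29th or later, ruling out '4th Tuesday').
December 2011 ends with Tuesday December 27, 2011.
Last Tuesday of January 2012: January 31, 2012.
February 2012 ends with Tuesday February 28, 2012.
Last Tuesday of March 2012: March 27, 2012.
April 2012 ends with Tuesday April 24, 2012.
May 2012 ends with Tuesday May 29, 2012.

May 29, 2012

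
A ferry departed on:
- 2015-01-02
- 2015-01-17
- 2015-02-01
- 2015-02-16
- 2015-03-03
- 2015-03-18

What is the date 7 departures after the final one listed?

The spacing is 15, 15, 15, 15, 15 days — always 15 days.
2015-03-18 + 15 days = 2015-04-02.
2015-04-02 + 15 days = 2015-04-17.
2015-04-17 + 15 days = 2015-05-02.
2015-05-02 + 15 days = 2015-05-17.
2015-05-17 + 15 days = 2015-06-01.
2015-06-01 + 15 days = 2015-06-16.
2015-06-16 + 15 days = 2015-07-01.

2015-07-01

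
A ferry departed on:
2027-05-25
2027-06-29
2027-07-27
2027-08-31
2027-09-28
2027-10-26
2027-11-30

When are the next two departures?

These are Tuesdays with 35, 28, 35, 28, 28, 35-day gaps.
Each is the final Tuesday of its month — 2027-06-29 is past the 28th, so '4th Tuesday' doesn't fit.
December 2027 ends with Tuesday 2027-12-28.
January 2028 ends with Tuesday 2028-01-25.

2027-12-28, 2028-01-25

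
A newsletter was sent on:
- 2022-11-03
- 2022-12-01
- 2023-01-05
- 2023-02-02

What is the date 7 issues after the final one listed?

These are Thursdays at 28- or 35-day spacing (28, 35, 28).
The pattern: 1st Thursday of the month.
1st Thursday of March 2023: 2023-03-02.
April 2023 — 1st Thursday is 2023-04-06.
May 2023 — 1st Thursday is 2023-05-04.
1st Thursday of June 2023: 2023-06-01.
1st Thursday of July 2023: 2023-07-06.
1st Thursday of August 2023: 2023-08-03.
September 2023 — 1st Thursday is 2023-09-07.

2023-09-07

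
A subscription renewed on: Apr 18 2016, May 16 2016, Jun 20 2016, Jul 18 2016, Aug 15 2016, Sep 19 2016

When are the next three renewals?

Gaps: 28, 35, 28, 28, 35 days — a mix of 28 and 35. Every date is a Monday.
Each is the 3rd Monday of its month.
3rd Monday of October 2016: Oct 17 2016.
3rd Monday of November 2016: Nov 21 2016.
December 2016 — 3rd Monday is Dec 19 2016.

Oct 17 2016, Nov 21 2016, Dec 19 2016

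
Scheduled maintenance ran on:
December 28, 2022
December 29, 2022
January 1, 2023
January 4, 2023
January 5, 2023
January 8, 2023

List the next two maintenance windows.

January 11, 2023; January 12, 2023

The gap pattern 1, 3, 3, 1, 3 repeats every 3 events.
These are the Wednesdays, Thursdays and Sundays of each week.
Next Wednesday: January 11, 2023.
The following Thursday is January 12, 2023.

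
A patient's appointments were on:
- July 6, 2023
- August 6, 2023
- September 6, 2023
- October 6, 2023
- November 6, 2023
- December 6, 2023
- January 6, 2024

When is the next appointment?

February 6, 2024

Each date is the 6th; the gaps (31, 31, 30, 31, 30, 31) track the month lengths.
The rule is the 6th of each month.
February 2024: February 6, 2024.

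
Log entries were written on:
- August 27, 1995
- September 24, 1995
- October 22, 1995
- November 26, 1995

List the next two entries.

All dates are Sundays, 28, 28, 35 days apart.
Specifically, the 4th Sunday of each month.
4th Sunday of December 1995: December 24, 1995.
January 1996 — 4th Sunday is January 28, 1996.

December 24, 1995; January 28, 1996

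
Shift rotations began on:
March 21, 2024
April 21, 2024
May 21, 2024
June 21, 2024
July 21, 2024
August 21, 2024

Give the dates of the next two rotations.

Each date is the 21st; the gaps (31, 30, 31, 30, 31) track the month lengths.
The rule is the 21st of each month.
Next: September 2024 → September 21, 2024.
Next: October 2024 → October 21, 2024.

September 21, 2024; October 21, 2024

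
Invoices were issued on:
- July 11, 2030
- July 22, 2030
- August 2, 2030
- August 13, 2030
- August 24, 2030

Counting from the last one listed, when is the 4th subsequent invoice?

The spacing is 11, 11, 11, 11 days — always 11 days.
August 24, 2030 + 11 days = September 4, 2030.
September 4, 2030 + 11 days = September 15, 2030.
September 15, 2030 + 11 days = September 26, 2030.
September 26, 2030 + 11 days = October 7, 2030.

October 7, 2030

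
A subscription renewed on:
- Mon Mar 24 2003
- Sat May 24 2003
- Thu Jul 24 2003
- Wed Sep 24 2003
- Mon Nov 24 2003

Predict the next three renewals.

Sat Jan 24 2004, Wed Mar 24 2004, Mon May 24 2004

Each date is the 24th; the gaps (61, 61, 62, 61) track the month lengths.
The rule is the 24th of every 2 months.
January 2004: Sat Jan 24 2004.
March 2004: Wed Mar 24 2004.
May 2004: Mon May 24 2004.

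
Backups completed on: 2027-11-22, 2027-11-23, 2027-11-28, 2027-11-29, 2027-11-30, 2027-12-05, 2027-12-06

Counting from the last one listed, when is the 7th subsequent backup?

Every event lands on a Monday or Tuesday or Sunday (gaps cycle 1, 5, 1, 1, 5, 1).
So the schedule is: every Monday, Tuesday and Sunday.
The following Tuesday is 2027-12-07.
The following Sunday is 2027-12-12.
The following Monday is 2027-12-13.
The following Tuesday is 2027-12-14.
Next Sunday: 2027-12-19.
Next Monday: 2027-12-20.
Next Tuesday: 2027-12-21.

2027-12-21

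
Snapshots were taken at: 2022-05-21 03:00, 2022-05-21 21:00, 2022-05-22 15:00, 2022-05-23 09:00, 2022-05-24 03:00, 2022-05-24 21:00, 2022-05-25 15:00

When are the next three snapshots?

Gaps: 18, 18, 18, 18, 18, 18 hours — each event is 18 hours after the previous one.
2022-05-25 15:00 + 18 h = 2022-05-26 09:00.
2022-05-26 09:00 + 18 h = 2022-05-27 03:00.
2022-05-27 03:00 + 18 h = 2022-05-27 21:00.

2022-05-26 09:00, 2022-05-27 03:00, 2022-05-27 21:00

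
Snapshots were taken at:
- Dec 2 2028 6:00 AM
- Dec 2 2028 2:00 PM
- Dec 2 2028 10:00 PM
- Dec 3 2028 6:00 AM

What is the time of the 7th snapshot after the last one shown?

Dec 5 2028 2:00 PM

Gaps: 8, 8, 8 hours — each event is 8 hours after the previous one.
Dec 3 2028 6:00 AM + 8 h = Dec 3 2028 2:00 PM.
Dec 3 2028 2:00 PM + 8 h = Dec 3 2028 10:00 PM.
Dec 3 2028 10:00 PM + 8 h = Dec 4 2028 6:00 AM.
Dec 4 2028 6:00 AM + 8 h = Dec 4 2028 2:00 PM.
Dec 4 2028 2:00 PM + 8 h = Dec 4 2028 10:00 PM.
Dec 4 2028 10:00 PM + 8 h = Dec 5 2028 6:00 AM.
Dec 5 2028 6:00 AM + 8 h = Dec 5 2028 2:00 PM.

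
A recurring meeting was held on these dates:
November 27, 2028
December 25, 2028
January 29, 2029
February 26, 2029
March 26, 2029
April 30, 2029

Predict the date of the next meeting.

May 28, 2029

Every date is a Monday; gaps 28, 35, 28, 28, 35 days.
Each is the last Monday of its month (at least one falls on the 29th or later, ruling out '4th Monday').
Last Monday of May 2029: May 28, 2029.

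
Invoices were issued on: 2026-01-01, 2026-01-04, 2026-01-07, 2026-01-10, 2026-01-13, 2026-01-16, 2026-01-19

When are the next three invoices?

2026-01-22, 2026-01-25, 2026-01-28

Gaps between consecutive events: 3, 3, 3, 3, 3, 3 days — a constant 3-day interval.
2026-01-19 + 3 days = 2026-01-22.
2026-01-22 + 3 days = 2026-01-25.
2026-01-25 + 3 days = 2026-01-28.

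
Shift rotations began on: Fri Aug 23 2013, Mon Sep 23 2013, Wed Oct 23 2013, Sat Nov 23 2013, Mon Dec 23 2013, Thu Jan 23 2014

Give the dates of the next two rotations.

Gaps: 31, 30, 31, 30, 31 days — not constant. Every event is on the 23rd of the month.
Pattern: the 23rd of each month.
February 2014: Sun Feb 23 2014.
Next: March 2014 → Sun Mar 23 2014.

Sun Feb 23 2014, Sun Mar 23 2014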